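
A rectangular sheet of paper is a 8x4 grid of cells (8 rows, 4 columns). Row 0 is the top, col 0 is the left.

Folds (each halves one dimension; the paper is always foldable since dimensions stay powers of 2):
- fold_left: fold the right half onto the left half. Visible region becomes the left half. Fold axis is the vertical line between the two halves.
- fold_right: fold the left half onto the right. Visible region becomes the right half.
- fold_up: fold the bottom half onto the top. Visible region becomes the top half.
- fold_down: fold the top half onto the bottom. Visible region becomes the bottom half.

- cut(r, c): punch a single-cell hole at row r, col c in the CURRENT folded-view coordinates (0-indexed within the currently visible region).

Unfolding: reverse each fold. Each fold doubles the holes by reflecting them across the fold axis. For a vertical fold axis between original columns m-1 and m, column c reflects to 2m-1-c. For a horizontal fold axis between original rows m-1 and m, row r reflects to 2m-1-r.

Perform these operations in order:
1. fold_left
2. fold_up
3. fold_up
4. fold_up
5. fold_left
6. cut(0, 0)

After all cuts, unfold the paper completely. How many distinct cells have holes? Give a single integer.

Answer: 32

Derivation:
Op 1 fold_left: fold axis v@2; visible region now rows[0,8) x cols[0,2) = 8x2
Op 2 fold_up: fold axis h@4; visible region now rows[0,4) x cols[0,2) = 4x2
Op 3 fold_up: fold axis h@2; visible region now rows[0,2) x cols[0,2) = 2x2
Op 4 fold_up: fold axis h@1; visible region now rows[0,1) x cols[0,2) = 1x2
Op 5 fold_left: fold axis v@1; visible region now rows[0,1) x cols[0,1) = 1x1
Op 6 cut(0, 0): punch at orig (0,0); cuts so far [(0, 0)]; region rows[0,1) x cols[0,1) = 1x1
Unfold 1 (reflect across v@1): 2 holes -> [(0, 0), (0, 1)]
Unfold 2 (reflect across h@1): 4 holes -> [(0, 0), (0, 1), (1, 0), (1, 1)]
Unfold 3 (reflect across h@2): 8 holes -> [(0, 0), (0, 1), (1, 0), (1, 1), (2, 0), (2, 1), (3, 0), (3, 1)]
Unfold 4 (reflect across h@4): 16 holes -> [(0, 0), (0, 1), (1, 0), (1, 1), (2, 0), (2, 1), (3, 0), (3, 1), (4, 0), (4, 1), (5, 0), (5, 1), (6, 0), (6, 1), (7, 0), (7, 1)]
Unfold 5 (reflect across v@2): 32 holes -> [(0, 0), (0, 1), (0, 2), (0, 3), (1, 0), (1, 1), (1, 2), (1, 3), (2, 0), (2, 1), (2, 2), (2, 3), (3, 0), (3, 1), (3, 2), (3, 3), (4, 0), (4, 1), (4, 2), (4, 3), (5, 0), (5, 1), (5, 2), (5, 3), (6, 0), (6, 1), (6, 2), (6, 3), (7, 0), (7, 1), (7, 2), (7, 3)]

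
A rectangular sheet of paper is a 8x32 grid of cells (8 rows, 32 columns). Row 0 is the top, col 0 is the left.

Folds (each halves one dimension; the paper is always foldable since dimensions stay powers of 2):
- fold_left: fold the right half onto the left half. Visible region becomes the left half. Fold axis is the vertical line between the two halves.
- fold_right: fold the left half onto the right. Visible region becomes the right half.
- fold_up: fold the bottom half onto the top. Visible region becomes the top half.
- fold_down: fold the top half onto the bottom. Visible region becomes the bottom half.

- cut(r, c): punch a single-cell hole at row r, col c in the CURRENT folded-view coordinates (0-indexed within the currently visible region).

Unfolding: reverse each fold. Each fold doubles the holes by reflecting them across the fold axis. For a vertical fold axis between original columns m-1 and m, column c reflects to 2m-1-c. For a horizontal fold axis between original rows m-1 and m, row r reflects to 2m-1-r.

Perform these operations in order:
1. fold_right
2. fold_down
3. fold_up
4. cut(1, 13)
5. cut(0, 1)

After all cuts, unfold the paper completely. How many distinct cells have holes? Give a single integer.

Answer: 16

Derivation:
Op 1 fold_right: fold axis v@16; visible region now rows[0,8) x cols[16,32) = 8x16
Op 2 fold_down: fold axis h@4; visible region now rows[4,8) x cols[16,32) = 4x16
Op 3 fold_up: fold axis h@6; visible region now rows[4,6) x cols[16,32) = 2x16
Op 4 cut(1, 13): punch at orig (5,29); cuts so far [(5, 29)]; region rows[4,6) x cols[16,32) = 2x16
Op 5 cut(0, 1): punch at orig (4,17); cuts so far [(4, 17), (5, 29)]; region rows[4,6) x cols[16,32) = 2x16
Unfold 1 (reflect across h@6): 4 holes -> [(4, 17), (5, 29), (6, 29), (7, 17)]
Unfold 2 (reflect across h@4): 8 holes -> [(0, 17), (1, 29), (2, 29), (3, 17), (4, 17), (5, 29), (6, 29), (7, 17)]
Unfold 3 (reflect across v@16): 16 holes -> [(0, 14), (0, 17), (1, 2), (1, 29), (2, 2), (2, 29), (3, 14), (3, 17), (4, 14), (4, 17), (5, 2), (5, 29), (6, 2), (6, 29), (7, 14), (7, 17)]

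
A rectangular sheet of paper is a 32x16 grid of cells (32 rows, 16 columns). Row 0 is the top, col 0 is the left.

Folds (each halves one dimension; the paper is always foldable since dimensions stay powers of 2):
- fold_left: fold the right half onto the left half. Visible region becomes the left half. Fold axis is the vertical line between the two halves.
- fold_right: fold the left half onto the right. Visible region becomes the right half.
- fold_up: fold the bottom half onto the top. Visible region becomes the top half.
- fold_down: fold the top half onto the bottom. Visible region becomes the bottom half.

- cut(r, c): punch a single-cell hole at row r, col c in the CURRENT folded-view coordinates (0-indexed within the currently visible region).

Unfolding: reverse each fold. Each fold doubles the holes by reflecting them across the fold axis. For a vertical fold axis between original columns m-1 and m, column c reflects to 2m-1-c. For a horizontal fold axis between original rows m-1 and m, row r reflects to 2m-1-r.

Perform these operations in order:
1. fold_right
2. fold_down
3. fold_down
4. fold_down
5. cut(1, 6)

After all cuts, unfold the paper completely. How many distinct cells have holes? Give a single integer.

Answer: 16

Derivation:
Op 1 fold_right: fold axis v@8; visible region now rows[0,32) x cols[8,16) = 32x8
Op 2 fold_down: fold axis h@16; visible region now rows[16,32) x cols[8,16) = 16x8
Op 3 fold_down: fold axis h@24; visible region now rows[24,32) x cols[8,16) = 8x8
Op 4 fold_down: fold axis h@28; visible region now rows[28,32) x cols[8,16) = 4x8
Op 5 cut(1, 6): punch at orig (29,14); cuts so far [(29, 14)]; region rows[28,32) x cols[8,16) = 4x8
Unfold 1 (reflect across h@28): 2 holes -> [(26, 14), (29, 14)]
Unfold 2 (reflect across h@24): 4 holes -> [(18, 14), (21, 14), (26, 14), (29, 14)]
Unfold 3 (reflect across h@16): 8 holes -> [(2, 14), (5, 14), (10, 14), (13, 14), (18, 14), (21, 14), (26, 14), (29, 14)]
Unfold 4 (reflect across v@8): 16 holes -> [(2, 1), (2, 14), (5, 1), (5, 14), (10, 1), (10, 14), (13, 1), (13, 14), (18, 1), (18, 14), (21, 1), (21, 14), (26, 1), (26, 14), (29, 1), (29, 14)]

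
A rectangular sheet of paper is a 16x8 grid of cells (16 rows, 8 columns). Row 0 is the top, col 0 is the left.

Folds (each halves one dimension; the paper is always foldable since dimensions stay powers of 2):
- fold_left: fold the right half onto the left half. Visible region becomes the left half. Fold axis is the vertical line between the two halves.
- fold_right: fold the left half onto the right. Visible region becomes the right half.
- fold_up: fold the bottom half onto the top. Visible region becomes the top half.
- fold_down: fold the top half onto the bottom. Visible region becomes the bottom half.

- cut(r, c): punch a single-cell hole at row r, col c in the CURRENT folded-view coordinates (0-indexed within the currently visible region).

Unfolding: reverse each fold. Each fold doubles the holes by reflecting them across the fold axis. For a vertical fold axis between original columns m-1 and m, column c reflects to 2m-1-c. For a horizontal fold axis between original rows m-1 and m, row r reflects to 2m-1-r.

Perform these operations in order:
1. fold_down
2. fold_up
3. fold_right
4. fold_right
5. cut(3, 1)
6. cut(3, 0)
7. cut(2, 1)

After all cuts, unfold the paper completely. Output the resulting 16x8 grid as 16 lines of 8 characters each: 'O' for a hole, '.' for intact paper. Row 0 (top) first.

Op 1 fold_down: fold axis h@8; visible region now rows[8,16) x cols[0,8) = 8x8
Op 2 fold_up: fold axis h@12; visible region now rows[8,12) x cols[0,8) = 4x8
Op 3 fold_right: fold axis v@4; visible region now rows[8,12) x cols[4,8) = 4x4
Op 4 fold_right: fold axis v@6; visible region now rows[8,12) x cols[6,8) = 4x2
Op 5 cut(3, 1): punch at orig (11,7); cuts so far [(11, 7)]; region rows[8,12) x cols[6,8) = 4x2
Op 6 cut(3, 0): punch at orig (11,6); cuts so far [(11, 6), (11, 7)]; region rows[8,12) x cols[6,8) = 4x2
Op 7 cut(2, 1): punch at orig (10,7); cuts so far [(10, 7), (11, 6), (11, 7)]; region rows[8,12) x cols[6,8) = 4x2
Unfold 1 (reflect across v@6): 6 holes -> [(10, 4), (10, 7), (11, 4), (11, 5), (11, 6), (11, 7)]
Unfold 2 (reflect across v@4): 12 holes -> [(10, 0), (10, 3), (10, 4), (10, 7), (11, 0), (11, 1), (11, 2), (11, 3), (11, 4), (11, 5), (11, 6), (11, 7)]
Unfold 3 (reflect across h@12): 24 holes -> [(10, 0), (10, 3), (10, 4), (10, 7), (11, 0), (11, 1), (11, 2), (11, 3), (11, 4), (11, 5), (11, 6), (11, 7), (12, 0), (12, 1), (12, 2), (12, 3), (12, 4), (12, 5), (12, 6), (12, 7), (13, 0), (13, 3), (13, 4), (13, 7)]
Unfold 4 (reflect across h@8): 48 holes -> [(2, 0), (2, 3), (2, 4), (2, 7), (3, 0), (3, 1), (3, 2), (3, 3), (3, 4), (3, 5), (3, 6), (3, 7), (4, 0), (4, 1), (4, 2), (4, 3), (4, 4), (4, 5), (4, 6), (4, 7), (5, 0), (5, 3), (5, 4), (5, 7), (10, 0), (10, 3), (10, 4), (10, 7), (11, 0), (11, 1), (11, 2), (11, 3), (11, 4), (11, 5), (11, 6), (11, 7), (12, 0), (12, 1), (12, 2), (12, 3), (12, 4), (12, 5), (12, 6), (12, 7), (13, 0), (13, 3), (13, 4), (13, 7)]

Answer: ........
........
O..OO..O
OOOOOOOO
OOOOOOOO
O..OO..O
........
........
........
........
O..OO..O
OOOOOOOO
OOOOOOOO
O..OO..O
........
........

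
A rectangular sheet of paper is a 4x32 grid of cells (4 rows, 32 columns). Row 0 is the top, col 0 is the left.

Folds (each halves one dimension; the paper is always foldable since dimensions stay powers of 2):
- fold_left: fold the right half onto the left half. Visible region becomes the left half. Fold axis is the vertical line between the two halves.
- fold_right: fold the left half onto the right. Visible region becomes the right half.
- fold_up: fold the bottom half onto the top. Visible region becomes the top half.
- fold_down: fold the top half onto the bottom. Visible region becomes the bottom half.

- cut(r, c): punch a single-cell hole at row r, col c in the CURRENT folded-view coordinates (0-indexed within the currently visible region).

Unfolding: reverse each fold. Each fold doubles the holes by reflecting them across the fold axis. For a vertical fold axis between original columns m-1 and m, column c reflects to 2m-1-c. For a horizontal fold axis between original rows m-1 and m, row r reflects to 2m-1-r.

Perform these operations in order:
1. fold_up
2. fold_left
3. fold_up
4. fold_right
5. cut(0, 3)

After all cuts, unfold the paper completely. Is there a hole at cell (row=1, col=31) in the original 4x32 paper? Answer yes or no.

Answer: no

Derivation:
Op 1 fold_up: fold axis h@2; visible region now rows[0,2) x cols[0,32) = 2x32
Op 2 fold_left: fold axis v@16; visible region now rows[0,2) x cols[0,16) = 2x16
Op 3 fold_up: fold axis h@1; visible region now rows[0,1) x cols[0,16) = 1x16
Op 4 fold_right: fold axis v@8; visible region now rows[0,1) x cols[8,16) = 1x8
Op 5 cut(0, 3): punch at orig (0,11); cuts so far [(0, 11)]; region rows[0,1) x cols[8,16) = 1x8
Unfold 1 (reflect across v@8): 2 holes -> [(0, 4), (0, 11)]
Unfold 2 (reflect across h@1): 4 holes -> [(0, 4), (0, 11), (1, 4), (1, 11)]
Unfold 3 (reflect across v@16): 8 holes -> [(0, 4), (0, 11), (0, 20), (0, 27), (1, 4), (1, 11), (1, 20), (1, 27)]
Unfold 4 (reflect across h@2): 16 holes -> [(0, 4), (0, 11), (0, 20), (0, 27), (1, 4), (1, 11), (1, 20), (1, 27), (2, 4), (2, 11), (2, 20), (2, 27), (3, 4), (3, 11), (3, 20), (3, 27)]
Holes: [(0, 4), (0, 11), (0, 20), (0, 27), (1, 4), (1, 11), (1, 20), (1, 27), (2, 4), (2, 11), (2, 20), (2, 27), (3, 4), (3, 11), (3, 20), (3, 27)]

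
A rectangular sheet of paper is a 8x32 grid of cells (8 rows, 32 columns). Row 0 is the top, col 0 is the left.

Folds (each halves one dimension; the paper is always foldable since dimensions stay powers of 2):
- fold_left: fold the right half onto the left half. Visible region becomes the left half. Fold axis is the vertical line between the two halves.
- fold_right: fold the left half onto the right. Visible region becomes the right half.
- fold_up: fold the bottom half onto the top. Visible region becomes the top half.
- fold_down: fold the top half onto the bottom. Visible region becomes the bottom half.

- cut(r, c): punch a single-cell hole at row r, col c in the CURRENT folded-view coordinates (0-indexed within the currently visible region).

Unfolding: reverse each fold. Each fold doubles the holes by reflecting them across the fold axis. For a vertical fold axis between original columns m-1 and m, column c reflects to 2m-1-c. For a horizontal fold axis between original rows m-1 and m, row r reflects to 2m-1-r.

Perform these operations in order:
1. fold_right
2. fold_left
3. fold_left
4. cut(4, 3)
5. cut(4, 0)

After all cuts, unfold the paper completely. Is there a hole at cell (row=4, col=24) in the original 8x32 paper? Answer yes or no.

Answer: yes

Derivation:
Op 1 fold_right: fold axis v@16; visible region now rows[0,8) x cols[16,32) = 8x16
Op 2 fold_left: fold axis v@24; visible region now rows[0,8) x cols[16,24) = 8x8
Op 3 fold_left: fold axis v@20; visible region now rows[0,8) x cols[16,20) = 8x4
Op 4 cut(4, 3): punch at orig (4,19); cuts so far [(4, 19)]; region rows[0,8) x cols[16,20) = 8x4
Op 5 cut(4, 0): punch at orig (4,16); cuts so far [(4, 16), (4, 19)]; region rows[0,8) x cols[16,20) = 8x4
Unfold 1 (reflect across v@20): 4 holes -> [(4, 16), (4, 19), (4, 20), (4, 23)]
Unfold 2 (reflect across v@24): 8 holes -> [(4, 16), (4, 19), (4, 20), (4, 23), (4, 24), (4, 27), (4, 28), (4, 31)]
Unfold 3 (reflect across v@16): 16 holes -> [(4, 0), (4, 3), (4, 4), (4, 7), (4, 8), (4, 11), (4, 12), (4, 15), (4, 16), (4, 19), (4, 20), (4, 23), (4, 24), (4, 27), (4, 28), (4, 31)]
Holes: [(4, 0), (4, 3), (4, 4), (4, 7), (4, 8), (4, 11), (4, 12), (4, 15), (4, 16), (4, 19), (4, 20), (4, 23), (4, 24), (4, 27), (4, 28), (4, 31)]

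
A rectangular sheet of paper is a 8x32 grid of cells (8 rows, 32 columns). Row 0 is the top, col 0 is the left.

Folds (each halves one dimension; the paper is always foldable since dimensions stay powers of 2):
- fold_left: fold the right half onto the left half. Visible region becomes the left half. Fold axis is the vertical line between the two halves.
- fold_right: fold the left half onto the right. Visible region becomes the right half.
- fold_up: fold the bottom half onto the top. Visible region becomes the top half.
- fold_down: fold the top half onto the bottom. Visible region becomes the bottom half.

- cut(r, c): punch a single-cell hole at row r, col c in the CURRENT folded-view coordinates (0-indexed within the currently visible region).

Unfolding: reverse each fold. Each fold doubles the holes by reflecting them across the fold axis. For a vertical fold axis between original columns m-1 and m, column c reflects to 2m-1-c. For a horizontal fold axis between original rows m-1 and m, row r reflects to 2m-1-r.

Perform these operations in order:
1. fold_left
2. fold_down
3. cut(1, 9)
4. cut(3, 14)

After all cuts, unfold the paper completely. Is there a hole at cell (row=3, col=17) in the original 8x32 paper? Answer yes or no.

Op 1 fold_left: fold axis v@16; visible region now rows[0,8) x cols[0,16) = 8x16
Op 2 fold_down: fold axis h@4; visible region now rows[4,8) x cols[0,16) = 4x16
Op 3 cut(1, 9): punch at orig (5,9); cuts so far [(5, 9)]; region rows[4,8) x cols[0,16) = 4x16
Op 4 cut(3, 14): punch at orig (7,14); cuts so far [(5, 9), (7, 14)]; region rows[4,8) x cols[0,16) = 4x16
Unfold 1 (reflect across h@4): 4 holes -> [(0, 14), (2, 9), (5, 9), (7, 14)]
Unfold 2 (reflect across v@16): 8 holes -> [(0, 14), (0, 17), (2, 9), (2, 22), (5, 9), (5, 22), (7, 14), (7, 17)]
Holes: [(0, 14), (0, 17), (2, 9), (2, 22), (5, 9), (5, 22), (7, 14), (7, 17)]

Answer: no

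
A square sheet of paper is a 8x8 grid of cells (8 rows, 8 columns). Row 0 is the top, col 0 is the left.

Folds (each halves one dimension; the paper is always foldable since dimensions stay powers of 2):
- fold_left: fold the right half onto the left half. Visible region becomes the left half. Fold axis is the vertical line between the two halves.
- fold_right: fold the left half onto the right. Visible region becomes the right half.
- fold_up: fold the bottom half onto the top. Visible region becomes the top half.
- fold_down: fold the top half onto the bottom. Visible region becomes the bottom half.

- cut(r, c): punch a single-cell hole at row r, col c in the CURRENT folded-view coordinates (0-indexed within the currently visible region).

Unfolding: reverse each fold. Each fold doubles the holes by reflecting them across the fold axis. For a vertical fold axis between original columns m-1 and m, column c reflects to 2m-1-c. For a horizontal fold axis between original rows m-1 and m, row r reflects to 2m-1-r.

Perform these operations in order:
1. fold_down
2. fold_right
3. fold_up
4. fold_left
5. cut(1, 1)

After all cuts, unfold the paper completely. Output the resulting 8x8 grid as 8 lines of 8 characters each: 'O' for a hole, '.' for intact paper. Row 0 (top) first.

Answer: ........
.OO..OO.
.OO..OO.
........
........
.OO..OO.
.OO..OO.
........

Derivation:
Op 1 fold_down: fold axis h@4; visible region now rows[4,8) x cols[0,8) = 4x8
Op 2 fold_right: fold axis v@4; visible region now rows[4,8) x cols[4,8) = 4x4
Op 3 fold_up: fold axis h@6; visible region now rows[4,6) x cols[4,8) = 2x4
Op 4 fold_left: fold axis v@6; visible region now rows[4,6) x cols[4,6) = 2x2
Op 5 cut(1, 1): punch at orig (5,5); cuts so far [(5, 5)]; region rows[4,6) x cols[4,6) = 2x2
Unfold 1 (reflect across v@6): 2 holes -> [(5, 5), (5, 6)]
Unfold 2 (reflect across h@6): 4 holes -> [(5, 5), (5, 6), (6, 5), (6, 6)]
Unfold 3 (reflect across v@4): 8 holes -> [(5, 1), (5, 2), (5, 5), (5, 6), (6, 1), (6, 2), (6, 5), (6, 6)]
Unfold 4 (reflect across h@4): 16 holes -> [(1, 1), (1, 2), (1, 5), (1, 6), (2, 1), (2, 2), (2, 5), (2, 6), (5, 1), (5, 2), (5, 5), (5, 6), (6, 1), (6, 2), (6, 5), (6, 6)]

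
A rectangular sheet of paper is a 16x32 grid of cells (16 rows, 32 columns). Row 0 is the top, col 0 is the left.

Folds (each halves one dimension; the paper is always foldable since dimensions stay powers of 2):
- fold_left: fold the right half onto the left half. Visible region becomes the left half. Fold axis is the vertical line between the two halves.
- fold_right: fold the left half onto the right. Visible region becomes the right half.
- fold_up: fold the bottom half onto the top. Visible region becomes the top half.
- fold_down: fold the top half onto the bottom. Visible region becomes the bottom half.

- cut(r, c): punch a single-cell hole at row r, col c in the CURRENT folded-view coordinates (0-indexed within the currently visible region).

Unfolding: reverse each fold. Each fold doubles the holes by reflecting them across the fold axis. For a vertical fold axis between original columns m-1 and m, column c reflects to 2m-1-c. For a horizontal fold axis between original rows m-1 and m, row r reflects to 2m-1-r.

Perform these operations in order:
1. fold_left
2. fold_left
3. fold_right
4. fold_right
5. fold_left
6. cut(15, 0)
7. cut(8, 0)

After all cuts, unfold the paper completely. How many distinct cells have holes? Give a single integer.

Op 1 fold_left: fold axis v@16; visible region now rows[0,16) x cols[0,16) = 16x16
Op 2 fold_left: fold axis v@8; visible region now rows[0,16) x cols[0,8) = 16x8
Op 3 fold_right: fold axis v@4; visible region now rows[0,16) x cols[4,8) = 16x4
Op 4 fold_right: fold axis v@6; visible region now rows[0,16) x cols[6,8) = 16x2
Op 5 fold_left: fold axis v@7; visible region now rows[0,16) x cols[6,7) = 16x1
Op 6 cut(15, 0): punch at orig (15,6); cuts so far [(15, 6)]; region rows[0,16) x cols[6,7) = 16x1
Op 7 cut(8, 0): punch at orig (8,6); cuts so far [(8, 6), (15, 6)]; region rows[0,16) x cols[6,7) = 16x1
Unfold 1 (reflect across v@7): 4 holes -> [(8, 6), (8, 7), (15, 6), (15, 7)]
Unfold 2 (reflect across v@6): 8 holes -> [(8, 4), (8, 5), (8, 6), (8, 7), (15, 4), (15, 5), (15, 6), (15, 7)]
Unfold 3 (reflect across v@4): 16 holes -> [(8, 0), (8, 1), (8, 2), (8, 3), (8, 4), (8, 5), (8, 6), (8, 7), (15, 0), (15, 1), (15, 2), (15, 3), (15, 4), (15, 5), (15, 6), (15, 7)]
Unfold 4 (reflect across v@8): 32 holes -> [(8, 0), (8, 1), (8, 2), (8, 3), (8, 4), (8, 5), (8, 6), (8, 7), (8, 8), (8, 9), (8, 10), (8, 11), (8, 12), (8, 13), (8, 14), (8, 15), (15, 0), (15, 1), (15, 2), (15, 3), (15, 4), (15, 5), (15, 6), (15, 7), (15, 8), (15, 9), (15, 10), (15, 11), (15, 12), (15, 13), (15, 14), (15, 15)]
Unfold 5 (reflect across v@16): 64 holes -> [(8, 0), (8, 1), (8, 2), (8, 3), (8, 4), (8, 5), (8, 6), (8, 7), (8, 8), (8, 9), (8, 10), (8, 11), (8, 12), (8, 13), (8, 14), (8, 15), (8, 16), (8, 17), (8, 18), (8, 19), (8, 20), (8, 21), (8, 22), (8, 23), (8, 24), (8, 25), (8, 26), (8, 27), (8, 28), (8, 29), (8, 30), (8, 31), (15, 0), (15, 1), (15, 2), (15, 3), (15, 4), (15, 5), (15, 6), (15, 7), (15, 8), (15, 9), (15, 10), (15, 11), (15, 12), (15, 13), (15, 14), (15, 15), (15, 16), (15, 17), (15, 18), (15, 19), (15, 20), (15, 21), (15, 22), (15, 23), (15, 24), (15, 25), (15, 26), (15, 27), (15, 28), (15, 29), (15, 30), (15, 31)]

Answer: 64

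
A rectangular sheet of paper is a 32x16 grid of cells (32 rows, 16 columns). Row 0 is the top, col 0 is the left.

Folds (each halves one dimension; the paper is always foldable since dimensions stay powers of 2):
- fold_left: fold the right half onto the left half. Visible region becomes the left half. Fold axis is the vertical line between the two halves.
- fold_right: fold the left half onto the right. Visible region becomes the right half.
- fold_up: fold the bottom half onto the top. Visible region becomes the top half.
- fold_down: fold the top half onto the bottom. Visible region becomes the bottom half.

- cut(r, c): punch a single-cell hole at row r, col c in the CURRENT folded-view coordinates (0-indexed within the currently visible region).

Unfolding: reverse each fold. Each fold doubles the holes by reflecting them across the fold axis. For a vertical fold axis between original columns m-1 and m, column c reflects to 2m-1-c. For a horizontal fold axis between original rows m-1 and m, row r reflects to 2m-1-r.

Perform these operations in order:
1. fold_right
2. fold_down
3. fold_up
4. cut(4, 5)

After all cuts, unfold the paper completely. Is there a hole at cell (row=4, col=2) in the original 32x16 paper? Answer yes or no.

Answer: yes

Derivation:
Op 1 fold_right: fold axis v@8; visible region now rows[0,32) x cols[8,16) = 32x8
Op 2 fold_down: fold axis h@16; visible region now rows[16,32) x cols[8,16) = 16x8
Op 3 fold_up: fold axis h@24; visible region now rows[16,24) x cols[8,16) = 8x8
Op 4 cut(4, 5): punch at orig (20,13); cuts so far [(20, 13)]; region rows[16,24) x cols[8,16) = 8x8
Unfold 1 (reflect across h@24): 2 holes -> [(20, 13), (27, 13)]
Unfold 2 (reflect across h@16): 4 holes -> [(4, 13), (11, 13), (20, 13), (27, 13)]
Unfold 3 (reflect across v@8): 8 holes -> [(4, 2), (4, 13), (11, 2), (11, 13), (20, 2), (20, 13), (27, 2), (27, 13)]
Holes: [(4, 2), (4, 13), (11, 2), (11, 13), (20, 2), (20, 13), (27, 2), (27, 13)]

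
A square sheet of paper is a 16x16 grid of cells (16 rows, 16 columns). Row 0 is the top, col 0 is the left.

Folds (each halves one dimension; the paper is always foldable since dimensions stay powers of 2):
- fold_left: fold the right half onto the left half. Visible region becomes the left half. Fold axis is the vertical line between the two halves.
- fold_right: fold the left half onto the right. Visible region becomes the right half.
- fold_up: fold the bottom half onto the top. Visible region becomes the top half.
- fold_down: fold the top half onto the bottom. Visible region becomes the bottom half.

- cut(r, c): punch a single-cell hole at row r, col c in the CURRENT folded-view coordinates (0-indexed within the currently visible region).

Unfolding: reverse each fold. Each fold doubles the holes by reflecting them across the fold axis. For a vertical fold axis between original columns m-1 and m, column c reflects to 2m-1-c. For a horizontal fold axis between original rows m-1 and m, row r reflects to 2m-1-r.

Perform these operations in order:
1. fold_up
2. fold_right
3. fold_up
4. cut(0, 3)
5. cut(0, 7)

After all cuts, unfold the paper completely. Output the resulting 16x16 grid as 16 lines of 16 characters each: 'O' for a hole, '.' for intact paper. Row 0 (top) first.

Answer: O...O......O...O
................
................
................
................
................
................
O...O......O...O
O...O......O...O
................
................
................
................
................
................
O...O......O...O

Derivation:
Op 1 fold_up: fold axis h@8; visible region now rows[0,8) x cols[0,16) = 8x16
Op 2 fold_right: fold axis v@8; visible region now rows[0,8) x cols[8,16) = 8x8
Op 3 fold_up: fold axis h@4; visible region now rows[0,4) x cols[8,16) = 4x8
Op 4 cut(0, 3): punch at orig (0,11); cuts so far [(0, 11)]; region rows[0,4) x cols[8,16) = 4x8
Op 5 cut(0, 7): punch at orig (0,15); cuts so far [(0, 11), (0, 15)]; region rows[0,4) x cols[8,16) = 4x8
Unfold 1 (reflect across h@4): 4 holes -> [(0, 11), (0, 15), (7, 11), (7, 15)]
Unfold 2 (reflect across v@8): 8 holes -> [(0, 0), (0, 4), (0, 11), (0, 15), (7, 0), (7, 4), (7, 11), (7, 15)]
Unfold 3 (reflect across h@8): 16 holes -> [(0, 0), (0, 4), (0, 11), (0, 15), (7, 0), (7, 4), (7, 11), (7, 15), (8, 0), (8, 4), (8, 11), (8, 15), (15, 0), (15, 4), (15, 11), (15, 15)]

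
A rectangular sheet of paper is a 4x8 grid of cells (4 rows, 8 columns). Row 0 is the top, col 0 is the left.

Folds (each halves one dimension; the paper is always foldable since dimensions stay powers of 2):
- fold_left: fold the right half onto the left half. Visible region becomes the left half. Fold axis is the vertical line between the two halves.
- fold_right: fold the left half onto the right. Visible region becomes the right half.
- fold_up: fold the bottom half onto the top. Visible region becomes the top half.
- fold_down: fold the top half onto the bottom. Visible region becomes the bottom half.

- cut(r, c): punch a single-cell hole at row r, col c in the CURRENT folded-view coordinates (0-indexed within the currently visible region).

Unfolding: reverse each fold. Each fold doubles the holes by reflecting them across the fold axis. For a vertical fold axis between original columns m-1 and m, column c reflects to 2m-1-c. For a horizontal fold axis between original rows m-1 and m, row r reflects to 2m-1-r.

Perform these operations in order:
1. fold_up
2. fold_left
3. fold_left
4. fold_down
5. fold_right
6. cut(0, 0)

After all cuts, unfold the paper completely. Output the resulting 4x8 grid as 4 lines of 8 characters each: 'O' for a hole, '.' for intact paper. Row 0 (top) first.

Answer: OOOOOOOO
OOOOOOOO
OOOOOOOO
OOOOOOOO

Derivation:
Op 1 fold_up: fold axis h@2; visible region now rows[0,2) x cols[0,8) = 2x8
Op 2 fold_left: fold axis v@4; visible region now rows[0,2) x cols[0,4) = 2x4
Op 3 fold_left: fold axis v@2; visible region now rows[0,2) x cols[0,2) = 2x2
Op 4 fold_down: fold axis h@1; visible region now rows[1,2) x cols[0,2) = 1x2
Op 5 fold_right: fold axis v@1; visible region now rows[1,2) x cols[1,2) = 1x1
Op 6 cut(0, 0): punch at orig (1,1); cuts so far [(1, 1)]; region rows[1,2) x cols[1,2) = 1x1
Unfold 1 (reflect across v@1): 2 holes -> [(1, 0), (1, 1)]
Unfold 2 (reflect across h@1): 4 holes -> [(0, 0), (0, 1), (1, 0), (1, 1)]
Unfold 3 (reflect across v@2): 8 holes -> [(0, 0), (0, 1), (0, 2), (0, 3), (1, 0), (1, 1), (1, 2), (1, 3)]
Unfold 4 (reflect across v@4): 16 holes -> [(0, 0), (0, 1), (0, 2), (0, 3), (0, 4), (0, 5), (0, 6), (0, 7), (1, 0), (1, 1), (1, 2), (1, 3), (1, 4), (1, 5), (1, 6), (1, 7)]
Unfold 5 (reflect across h@2): 32 holes -> [(0, 0), (0, 1), (0, 2), (0, 3), (0, 4), (0, 5), (0, 6), (0, 7), (1, 0), (1, 1), (1, 2), (1, 3), (1, 4), (1, 5), (1, 6), (1, 7), (2, 0), (2, 1), (2, 2), (2, 3), (2, 4), (2, 5), (2, 6), (2, 7), (3, 0), (3, 1), (3, 2), (3, 3), (3, 4), (3, 5), (3, 6), (3, 7)]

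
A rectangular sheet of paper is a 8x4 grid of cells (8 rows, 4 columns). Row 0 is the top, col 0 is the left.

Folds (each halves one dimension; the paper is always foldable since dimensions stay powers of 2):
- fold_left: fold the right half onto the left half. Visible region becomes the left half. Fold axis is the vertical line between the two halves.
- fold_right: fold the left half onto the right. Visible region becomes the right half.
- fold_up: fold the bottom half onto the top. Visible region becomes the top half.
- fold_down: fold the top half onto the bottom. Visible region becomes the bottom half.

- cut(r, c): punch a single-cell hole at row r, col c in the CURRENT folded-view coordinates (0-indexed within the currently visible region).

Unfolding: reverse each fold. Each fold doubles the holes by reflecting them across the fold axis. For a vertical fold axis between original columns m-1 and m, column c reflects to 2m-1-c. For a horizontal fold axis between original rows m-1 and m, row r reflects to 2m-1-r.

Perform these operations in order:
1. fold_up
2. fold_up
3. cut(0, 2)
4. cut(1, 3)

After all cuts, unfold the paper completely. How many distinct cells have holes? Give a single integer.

Answer: 8

Derivation:
Op 1 fold_up: fold axis h@4; visible region now rows[0,4) x cols[0,4) = 4x4
Op 2 fold_up: fold axis h@2; visible region now rows[0,2) x cols[0,4) = 2x4
Op 3 cut(0, 2): punch at orig (0,2); cuts so far [(0, 2)]; region rows[0,2) x cols[0,4) = 2x4
Op 4 cut(1, 3): punch at orig (1,3); cuts so far [(0, 2), (1, 3)]; region rows[0,2) x cols[0,4) = 2x4
Unfold 1 (reflect across h@2): 4 holes -> [(0, 2), (1, 3), (2, 3), (3, 2)]
Unfold 2 (reflect across h@4): 8 holes -> [(0, 2), (1, 3), (2, 3), (3, 2), (4, 2), (5, 3), (6, 3), (7, 2)]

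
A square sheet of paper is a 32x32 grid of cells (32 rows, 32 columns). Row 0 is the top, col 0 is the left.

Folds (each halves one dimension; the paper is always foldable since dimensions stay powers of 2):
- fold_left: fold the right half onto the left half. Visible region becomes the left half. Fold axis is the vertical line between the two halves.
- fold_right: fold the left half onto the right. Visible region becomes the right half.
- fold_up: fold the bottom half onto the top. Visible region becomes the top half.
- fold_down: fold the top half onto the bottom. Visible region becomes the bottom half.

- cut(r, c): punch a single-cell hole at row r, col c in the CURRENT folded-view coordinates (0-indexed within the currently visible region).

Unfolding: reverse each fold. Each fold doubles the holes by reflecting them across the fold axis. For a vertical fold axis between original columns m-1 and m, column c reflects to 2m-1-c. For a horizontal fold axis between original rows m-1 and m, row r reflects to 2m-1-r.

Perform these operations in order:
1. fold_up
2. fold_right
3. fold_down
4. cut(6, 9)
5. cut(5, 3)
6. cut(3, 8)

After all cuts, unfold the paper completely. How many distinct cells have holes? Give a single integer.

Op 1 fold_up: fold axis h@16; visible region now rows[0,16) x cols[0,32) = 16x32
Op 2 fold_right: fold axis v@16; visible region now rows[0,16) x cols[16,32) = 16x16
Op 3 fold_down: fold axis h@8; visible region now rows[8,16) x cols[16,32) = 8x16
Op 4 cut(6, 9): punch at orig (14,25); cuts so far [(14, 25)]; region rows[8,16) x cols[16,32) = 8x16
Op 5 cut(5, 3): punch at orig (13,19); cuts so far [(13, 19), (14, 25)]; region rows[8,16) x cols[16,32) = 8x16
Op 6 cut(3, 8): punch at orig (11,24); cuts so far [(11, 24), (13, 19), (14, 25)]; region rows[8,16) x cols[16,32) = 8x16
Unfold 1 (reflect across h@8): 6 holes -> [(1, 25), (2, 19), (4, 24), (11, 24), (13, 19), (14, 25)]
Unfold 2 (reflect across v@16): 12 holes -> [(1, 6), (1, 25), (2, 12), (2, 19), (4, 7), (4, 24), (11, 7), (11, 24), (13, 12), (13, 19), (14, 6), (14, 25)]
Unfold 3 (reflect across h@16): 24 holes -> [(1, 6), (1, 25), (2, 12), (2, 19), (4, 7), (4, 24), (11, 7), (11, 24), (13, 12), (13, 19), (14, 6), (14, 25), (17, 6), (17, 25), (18, 12), (18, 19), (20, 7), (20, 24), (27, 7), (27, 24), (29, 12), (29, 19), (30, 6), (30, 25)]

Answer: 24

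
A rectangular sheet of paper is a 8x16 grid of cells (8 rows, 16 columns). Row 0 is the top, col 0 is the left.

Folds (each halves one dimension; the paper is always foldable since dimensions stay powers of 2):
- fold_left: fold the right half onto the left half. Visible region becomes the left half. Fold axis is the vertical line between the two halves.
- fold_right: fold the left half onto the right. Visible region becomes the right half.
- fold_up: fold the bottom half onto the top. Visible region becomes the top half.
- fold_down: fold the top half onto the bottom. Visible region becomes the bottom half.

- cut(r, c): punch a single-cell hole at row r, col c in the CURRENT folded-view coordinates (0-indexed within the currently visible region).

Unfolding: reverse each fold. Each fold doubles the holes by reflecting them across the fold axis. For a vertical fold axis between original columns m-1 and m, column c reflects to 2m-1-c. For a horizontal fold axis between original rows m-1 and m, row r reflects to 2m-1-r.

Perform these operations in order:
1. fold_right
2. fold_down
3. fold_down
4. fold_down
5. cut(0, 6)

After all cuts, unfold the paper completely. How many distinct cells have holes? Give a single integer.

Answer: 16

Derivation:
Op 1 fold_right: fold axis v@8; visible region now rows[0,8) x cols[8,16) = 8x8
Op 2 fold_down: fold axis h@4; visible region now rows[4,8) x cols[8,16) = 4x8
Op 3 fold_down: fold axis h@6; visible region now rows[6,8) x cols[8,16) = 2x8
Op 4 fold_down: fold axis h@7; visible region now rows[7,8) x cols[8,16) = 1x8
Op 5 cut(0, 6): punch at orig (7,14); cuts so far [(7, 14)]; region rows[7,8) x cols[8,16) = 1x8
Unfold 1 (reflect across h@7): 2 holes -> [(6, 14), (7, 14)]
Unfold 2 (reflect across h@6): 4 holes -> [(4, 14), (5, 14), (6, 14), (7, 14)]
Unfold 3 (reflect across h@4): 8 holes -> [(0, 14), (1, 14), (2, 14), (3, 14), (4, 14), (5, 14), (6, 14), (7, 14)]
Unfold 4 (reflect across v@8): 16 holes -> [(0, 1), (0, 14), (1, 1), (1, 14), (2, 1), (2, 14), (3, 1), (3, 14), (4, 1), (4, 14), (5, 1), (5, 14), (6, 1), (6, 14), (7, 1), (7, 14)]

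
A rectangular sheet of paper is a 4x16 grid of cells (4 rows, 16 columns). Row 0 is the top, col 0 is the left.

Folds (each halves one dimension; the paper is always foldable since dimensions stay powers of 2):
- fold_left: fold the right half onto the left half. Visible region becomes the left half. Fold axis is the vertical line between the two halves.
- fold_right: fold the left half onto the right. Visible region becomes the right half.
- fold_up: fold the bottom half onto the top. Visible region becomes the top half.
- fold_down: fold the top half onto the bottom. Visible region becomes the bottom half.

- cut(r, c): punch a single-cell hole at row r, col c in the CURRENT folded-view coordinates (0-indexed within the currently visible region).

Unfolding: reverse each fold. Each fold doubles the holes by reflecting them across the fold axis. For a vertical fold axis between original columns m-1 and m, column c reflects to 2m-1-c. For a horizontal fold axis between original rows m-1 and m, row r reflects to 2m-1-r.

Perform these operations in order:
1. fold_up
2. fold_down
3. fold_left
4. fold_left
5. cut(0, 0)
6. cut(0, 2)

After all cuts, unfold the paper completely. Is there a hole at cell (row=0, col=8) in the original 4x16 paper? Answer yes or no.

Answer: yes

Derivation:
Op 1 fold_up: fold axis h@2; visible region now rows[0,2) x cols[0,16) = 2x16
Op 2 fold_down: fold axis h@1; visible region now rows[1,2) x cols[0,16) = 1x16
Op 3 fold_left: fold axis v@8; visible region now rows[1,2) x cols[0,8) = 1x8
Op 4 fold_left: fold axis v@4; visible region now rows[1,2) x cols[0,4) = 1x4
Op 5 cut(0, 0): punch at orig (1,0); cuts so far [(1, 0)]; region rows[1,2) x cols[0,4) = 1x4
Op 6 cut(0, 2): punch at orig (1,2); cuts so far [(1, 0), (1, 2)]; region rows[1,2) x cols[0,4) = 1x4
Unfold 1 (reflect across v@4): 4 holes -> [(1, 0), (1, 2), (1, 5), (1, 7)]
Unfold 2 (reflect across v@8): 8 holes -> [(1, 0), (1, 2), (1, 5), (1, 7), (1, 8), (1, 10), (1, 13), (1, 15)]
Unfold 3 (reflect across h@1): 16 holes -> [(0, 0), (0, 2), (0, 5), (0, 7), (0, 8), (0, 10), (0, 13), (0, 15), (1, 0), (1, 2), (1, 5), (1, 7), (1, 8), (1, 10), (1, 13), (1, 15)]
Unfold 4 (reflect across h@2): 32 holes -> [(0, 0), (0, 2), (0, 5), (0, 7), (0, 8), (0, 10), (0, 13), (0, 15), (1, 0), (1, 2), (1, 5), (1, 7), (1, 8), (1, 10), (1, 13), (1, 15), (2, 0), (2, 2), (2, 5), (2, 7), (2, 8), (2, 10), (2, 13), (2, 15), (3, 0), (3, 2), (3, 5), (3, 7), (3, 8), (3, 10), (3, 13), (3, 15)]
Holes: [(0, 0), (0, 2), (0, 5), (0, 7), (0, 8), (0, 10), (0, 13), (0, 15), (1, 0), (1, 2), (1, 5), (1, 7), (1, 8), (1, 10), (1, 13), (1, 15), (2, 0), (2, 2), (2, 5), (2, 7), (2, 8), (2, 10), (2, 13), (2, 15), (3, 0), (3, 2), (3, 5), (3, 7), (3, 8), (3, 10), (3, 13), (3, 15)]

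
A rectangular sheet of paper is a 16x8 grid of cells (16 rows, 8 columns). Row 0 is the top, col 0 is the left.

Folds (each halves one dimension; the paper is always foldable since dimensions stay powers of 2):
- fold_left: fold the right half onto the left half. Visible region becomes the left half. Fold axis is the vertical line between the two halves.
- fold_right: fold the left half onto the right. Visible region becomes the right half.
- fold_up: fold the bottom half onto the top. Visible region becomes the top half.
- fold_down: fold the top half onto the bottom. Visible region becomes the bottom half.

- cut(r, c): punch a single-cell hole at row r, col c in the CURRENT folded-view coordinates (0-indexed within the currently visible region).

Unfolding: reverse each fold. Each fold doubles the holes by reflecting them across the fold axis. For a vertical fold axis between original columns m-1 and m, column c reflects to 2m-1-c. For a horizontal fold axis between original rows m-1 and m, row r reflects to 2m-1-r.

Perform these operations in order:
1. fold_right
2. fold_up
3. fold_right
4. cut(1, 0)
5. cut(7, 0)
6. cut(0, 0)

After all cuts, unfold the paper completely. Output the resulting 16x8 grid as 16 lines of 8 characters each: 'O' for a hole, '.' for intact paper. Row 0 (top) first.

Answer: .OO..OO.
.OO..OO.
........
........
........
........
........
.OO..OO.
.OO..OO.
........
........
........
........
........
.OO..OO.
.OO..OO.

Derivation:
Op 1 fold_right: fold axis v@4; visible region now rows[0,16) x cols[4,8) = 16x4
Op 2 fold_up: fold axis h@8; visible region now rows[0,8) x cols[4,8) = 8x4
Op 3 fold_right: fold axis v@6; visible region now rows[0,8) x cols[6,8) = 8x2
Op 4 cut(1, 0): punch at orig (1,6); cuts so far [(1, 6)]; region rows[0,8) x cols[6,8) = 8x2
Op 5 cut(7, 0): punch at orig (7,6); cuts so far [(1, 6), (7, 6)]; region rows[0,8) x cols[6,8) = 8x2
Op 6 cut(0, 0): punch at orig (0,6); cuts so far [(0, 6), (1, 6), (7, 6)]; region rows[0,8) x cols[6,8) = 8x2
Unfold 1 (reflect across v@6): 6 holes -> [(0, 5), (0, 6), (1, 5), (1, 6), (7, 5), (7, 6)]
Unfold 2 (reflect across h@8): 12 holes -> [(0, 5), (0, 6), (1, 5), (1, 6), (7, 5), (7, 6), (8, 5), (8, 6), (14, 5), (14, 6), (15, 5), (15, 6)]
Unfold 3 (reflect across v@4): 24 holes -> [(0, 1), (0, 2), (0, 5), (0, 6), (1, 1), (1, 2), (1, 5), (1, 6), (7, 1), (7, 2), (7, 5), (7, 6), (8, 1), (8, 2), (8, 5), (8, 6), (14, 1), (14, 2), (14, 5), (14, 6), (15, 1), (15, 2), (15, 5), (15, 6)]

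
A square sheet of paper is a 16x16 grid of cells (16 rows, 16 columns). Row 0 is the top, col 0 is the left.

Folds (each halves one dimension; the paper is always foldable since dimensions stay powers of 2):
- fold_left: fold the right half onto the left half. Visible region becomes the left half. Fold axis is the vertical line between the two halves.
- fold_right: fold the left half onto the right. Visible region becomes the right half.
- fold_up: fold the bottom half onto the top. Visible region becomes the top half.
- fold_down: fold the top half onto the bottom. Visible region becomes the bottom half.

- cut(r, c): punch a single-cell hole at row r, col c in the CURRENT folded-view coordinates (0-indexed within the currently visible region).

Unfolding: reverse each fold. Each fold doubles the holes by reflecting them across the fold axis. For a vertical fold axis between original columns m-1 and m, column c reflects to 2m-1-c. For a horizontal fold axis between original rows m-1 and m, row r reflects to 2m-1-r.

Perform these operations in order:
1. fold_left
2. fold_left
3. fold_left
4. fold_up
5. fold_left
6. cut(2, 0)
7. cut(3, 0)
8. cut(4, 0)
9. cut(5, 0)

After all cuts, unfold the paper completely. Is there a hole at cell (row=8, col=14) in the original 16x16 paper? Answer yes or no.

Op 1 fold_left: fold axis v@8; visible region now rows[0,16) x cols[0,8) = 16x8
Op 2 fold_left: fold axis v@4; visible region now rows[0,16) x cols[0,4) = 16x4
Op 3 fold_left: fold axis v@2; visible region now rows[0,16) x cols[0,2) = 16x2
Op 4 fold_up: fold axis h@8; visible region now rows[0,8) x cols[0,2) = 8x2
Op 5 fold_left: fold axis v@1; visible region now rows[0,8) x cols[0,1) = 8x1
Op 6 cut(2, 0): punch at orig (2,0); cuts so far [(2, 0)]; region rows[0,8) x cols[0,1) = 8x1
Op 7 cut(3, 0): punch at orig (3,0); cuts so far [(2, 0), (3, 0)]; region rows[0,8) x cols[0,1) = 8x1
Op 8 cut(4, 0): punch at orig (4,0); cuts so far [(2, 0), (3, 0), (4, 0)]; region rows[0,8) x cols[0,1) = 8x1
Op 9 cut(5, 0): punch at orig (5,0); cuts so far [(2, 0), (3, 0), (4, 0), (5, 0)]; region rows[0,8) x cols[0,1) = 8x1
Unfold 1 (reflect across v@1): 8 holes -> [(2, 0), (2, 1), (3, 0), (3, 1), (4, 0), (4, 1), (5, 0), (5, 1)]
Unfold 2 (reflect across h@8): 16 holes -> [(2, 0), (2, 1), (3, 0), (3, 1), (4, 0), (4, 1), (5, 0), (5, 1), (10, 0), (10, 1), (11, 0), (11, 1), (12, 0), (12, 1), (13, 0), (13, 1)]
Unfold 3 (reflect across v@2): 32 holes -> [(2, 0), (2, 1), (2, 2), (2, 3), (3, 0), (3, 1), (3, 2), (3, 3), (4, 0), (4, 1), (4, 2), (4, 3), (5, 0), (5, 1), (5, 2), (5, 3), (10, 0), (10, 1), (10, 2), (10, 3), (11, 0), (11, 1), (11, 2), (11, 3), (12, 0), (12, 1), (12, 2), (12, 3), (13, 0), (13, 1), (13, 2), (13, 3)]
Unfold 4 (reflect across v@4): 64 holes -> [(2, 0), (2, 1), (2, 2), (2, 3), (2, 4), (2, 5), (2, 6), (2, 7), (3, 0), (3, 1), (3, 2), (3, 3), (3, 4), (3, 5), (3, 6), (3, 7), (4, 0), (4, 1), (4, 2), (4, 3), (4, 4), (4, 5), (4, 6), (4, 7), (5, 0), (5, 1), (5, 2), (5, 3), (5, 4), (5, 5), (5, 6), (5, 7), (10, 0), (10, 1), (10, 2), (10, 3), (10, 4), (10, 5), (10, 6), (10, 7), (11, 0), (11, 1), (11, 2), (11, 3), (11, 4), (11, 5), (11, 6), (11, 7), (12, 0), (12, 1), (12, 2), (12, 3), (12, 4), (12, 5), (12, 6), (12, 7), (13, 0), (13, 1), (13, 2), (13, 3), (13, 4), (13, 5), (13, 6), (13, 7)]
Unfold 5 (reflect across v@8): 128 holes -> [(2, 0), (2, 1), (2, 2), (2, 3), (2, 4), (2, 5), (2, 6), (2, 7), (2, 8), (2, 9), (2, 10), (2, 11), (2, 12), (2, 13), (2, 14), (2, 15), (3, 0), (3, 1), (3, 2), (3, 3), (3, 4), (3, 5), (3, 6), (3, 7), (3, 8), (3, 9), (3, 10), (3, 11), (3, 12), (3, 13), (3, 14), (3, 15), (4, 0), (4, 1), (4, 2), (4, 3), (4, 4), (4, 5), (4, 6), (4, 7), (4, 8), (4, 9), (4, 10), (4, 11), (4, 12), (4, 13), (4, 14), (4, 15), (5, 0), (5, 1), (5, 2), (5, 3), (5, 4), (5, 5), (5, 6), (5, 7), (5, 8), (5, 9), (5, 10), (5, 11), (5, 12), (5, 13), (5, 14), (5, 15), (10, 0), (10, 1), (10, 2), (10, 3), (10, 4), (10, 5), (10, 6), (10, 7), (10, 8), (10, 9), (10, 10), (10, 11), (10, 12), (10, 13), (10, 14), (10, 15), (11, 0), (11, 1), (11, 2), (11, 3), (11, 4), (11, 5), (11, 6), (11, 7), (11, 8), (11, 9), (11, 10), (11, 11), (11, 12), (11, 13), (11, 14), (11, 15), (12, 0), (12, 1), (12, 2), (12, 3), (12, 4), (12, 5), (12, 6), (12, 7), (12, 8), (12, 9), (12, 10), (12, 11), (12, 12), (12, 13), (12, 14), (12, 15), (13, 0), (13, 1), (13, 2), (13, 3), (13, 4), (13, 5), (13, 6), (13, 7), (13, 8), (13, 9), (13, 10), (13, 11), (13, 12), (13, 13), (13, 14), (13, 15)]
Holes: [(2, 0), (2, 1), (2, 2), (2, 3), (2, 4), (2, 5), (2, 6), (2, 7), (2, 8), (2, 9), (2, 10), (2, 11), (2, 12), (2, 13), (2, 14), (2, 15), (3, 0), (3, 1), (3, 2), (3, 3), (3, 4), (3, 5), (3, 6), (3, 7), (3, 8), (3, 9), (3, 10), (3, 11), (3, 12), (3, 13), (3, 14), (3, 15), (4, 0), (4, 1), (4, 2), (4, 3), (4, 4), (4, 5), (4, 6), (4, 7), (4, 8), (4, 9), (4, 10), (4, 11), (4, 12), (4, 13), (4, 14), (4, 15), (5, 0), (5, 1), (5, 2), (5, 3), (5, 4), (5, 5), (5, 6), (5, 7), (5, 8), (5, 9), (5, 10), (5, 11), (5, 12), (5, 13), (5, 14), (5, 15), (10, 0), (10, 1), (10, 2), (10, 3), (10, 4), (10, 5), (10, 6), (10, 7), (10, 8), (10, 9), (10, 10), (10, 11), (10, 12), (10, 13), (10, 14), (10, 15), (11, 0), (11, 1), (11, 2), (11, 3), (11, 4), (11, 5), (11, 6), (11, 7), (11, 8), (11, 9), (11, 10), (11, 11), (11, 12), (11, 13), (11, 14), (11, 15), (12, 0), (12, 1), (12, 2), (12, 3), (12, 4), (12, 5), (12, 6), (12, 7), (12, 8), (12, 9), (12, 10), (12, 11), (12, 12), (12, 13), (12, 14), (12, 15), (13, 0), (13, 1), (13, 2), (13, 3), (13, 4), (13, 5), (13, 6), (13, 7), (13, 8), (13, 9), (13, 10), (13, 11), (13, 12), (13, 13), (13, 14), (13, 15)]

Answer: no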